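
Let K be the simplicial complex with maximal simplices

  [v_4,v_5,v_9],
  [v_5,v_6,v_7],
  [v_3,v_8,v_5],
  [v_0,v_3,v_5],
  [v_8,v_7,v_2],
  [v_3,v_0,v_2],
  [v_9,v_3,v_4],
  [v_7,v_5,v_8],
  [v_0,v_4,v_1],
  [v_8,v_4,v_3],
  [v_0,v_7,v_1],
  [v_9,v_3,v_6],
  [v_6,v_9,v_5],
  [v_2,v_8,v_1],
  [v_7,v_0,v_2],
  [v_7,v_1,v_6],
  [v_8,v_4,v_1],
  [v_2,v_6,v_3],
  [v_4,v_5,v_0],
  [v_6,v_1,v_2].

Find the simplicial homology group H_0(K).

H_0 ≅ Z.

Take the total order v_0 < v_1 < v_2 < v_3 < v_4 < v_5 < v_6 < v_7 < v_8 < v_9 on the vertex set. Then K (dimension 2) consists of the simplices:

  0-simplices (10): [v_0], [v_1], [v_2], [v_3], [v_4], [v_5], [v_6], [v_7], [v_8], [v_9]
  1-simplices (30): (30 of them)
  2-simplices (20): (20 of them)

so the chain groups are C_0 ≅ Z^10, C_1 ≅ Z^30, C_2 ≅ Z^20.

∂_1: C_1 → C_0 maps an edge to its endpoints' difference, ∂[p,q] = q − p. For instance
  ∂[v_3,v_5] = [v_5] − [v_3].
The 10×30 boundary matrix has rank 9 and Smith normal form diag(1,1,1,1,1,1,1,1,1).

∂_2: C_2 → C_1 acts by ∂[p,q,r] = [q,r] − [p,r] + [p,q]. For instance
  ∂[v_0,v_1,v_4] = [v_1,v_4] − [v_0,v_4] + [v_0,v_1],
  ∂[v_3,v_4,v_8] = [v_4,v_8] − [v_3,v_8] + [v_3,v_4].
The resulting 30×20 matrix has rank 20, and its Smith normal form has invariant factors (1,1,1,1,1,1,1,1,1,1,1,1,1,1,1,1,1,1,1,2).

Now H_k = ker ∂_k / im ∂_{k+1}, so:

  H_0: rank C_0 − rank ∂_1 = 10 − 9 = 1, and the invariant factors of ∂_1 are all 1, so H_0 = Z.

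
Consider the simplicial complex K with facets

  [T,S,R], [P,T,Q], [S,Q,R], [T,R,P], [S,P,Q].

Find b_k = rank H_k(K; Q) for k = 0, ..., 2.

K has 5 vertices, 10 edges, 5 triangles.
rank ∂_0 = 0, rank ∂_1 = 4 ⇒ b_0 = 5 − 0 − 4 = 1; all invariant factors of ∂_1 are 1 so no torsion. So H_0 ≅ Z.
rank ∂_1 = 4, rank ∂_2 = 5 ⇒ b_1 = 10 − 4 − 5 = 1; all invariant factors of ∂_2 are 1 so no torsion. So H_1 ≅ Z.
rank ∂_2 = 5, rank ∂_3 = 0 ⇒ b_2 = 5 − 5 − 0 = 0. So H_2 ≅ 0.

b_0 = 1, b_1 = 1, b_2 = 0.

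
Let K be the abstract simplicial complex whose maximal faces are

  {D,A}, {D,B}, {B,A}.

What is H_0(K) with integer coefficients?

H_0 = Z.

Take the total order A < B < D on the vertex set. Then K (dimension 1) consists of the simplices:

  0-simplices (3): A, B, D
  1-simplices (3): AB, AD, BD

so the chain groups are C_0 ≅ Z^3, C_1 ≅ Z^3.

The boundary map ∂_1: C_1 → C_0 sends each edge [p,q] (with p < q) to q − p. For instance
  ∂AD = D − A.
As a 3×3 matrix over Z this has rank 2, with invariant factors (1,1).

Computing H_k = (kernel of ∂_k) / (image of ∂_{k+1}):

  H_0: rank C_0 − rank ∂_1 = 3 − 2 = 1, and the invariant factors of ∂_1 are all 1, so H_0 = Z.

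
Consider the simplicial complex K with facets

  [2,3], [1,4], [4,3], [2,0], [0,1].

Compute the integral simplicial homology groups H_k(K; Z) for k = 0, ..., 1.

We work with the vertex ordering 0 < 1 < 2 < 3 < 4. The simplices of K, each written with vertices in increasing order, are:

  0-simplices (5): [0], [1], [2], [3], [4]
  1-simplices (5): [0,1], [0,2], [1,4], [2,3], [3,4]

Hence C_0 ≅ Z^5, C_1 ≅ Z^5.

∂_1: C_1 → C_0 sends each edge [p,q] (with p < q) to q − p.
This gives a 5×5 integer matrix of rank 4; reducing to Smith normal form yields diagonal entries (1,1,1,1).

Reading off H_k = ker ∂_k / im ∂_{k+1}:

  H_0: rank C_0 − rank ∂_1 = 5 − 4 = 1, and the invariant factors of ∂_1 are all 1, so H_0 = Z.
  H_1: rank ker ∂_1 − rank ∂_2 = (5 − 4) − 0 = 1, and there is no ∂_2, so H_1 = Z.

H_0 = Z,  H_1 = Z.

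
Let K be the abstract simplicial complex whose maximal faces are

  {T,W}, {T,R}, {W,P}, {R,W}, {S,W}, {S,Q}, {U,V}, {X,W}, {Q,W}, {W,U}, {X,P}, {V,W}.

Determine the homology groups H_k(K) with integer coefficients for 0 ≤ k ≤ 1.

H_0 ≅ Z,  H_1 ≅ Z^4.

Order the vertices as P < Q < R < S < T < U < V < W < X. Listing each simplex with vertices in this order, K has dimension 1 with simplices:

  0-simplices (9): P, Q, R, S, T, U, V, W, X
  1-simplices (12): PW, PX, QS, QW, RT, RW, SW, TW, UV, UW, VW, WX

Hence C_0 ≅ Z^9, C_1 ≅ Z^12.

The boundary map ∂_1: C_1 → C_0 is given by ∂[p,q] = [q] − [p].
This gives a 9×12 integer matrix of rank 8; reducing to Smith normal form yields diagonal entries (1,1,1,1,1,1,1,1).

Reading off H_k = ker ∂_k / im ∂_{k+1}:

  H_0: rank C_0 − rank ∂_1 = 9 − 8 = 1, and the invariant factors of ∂_1 are all 1, so H_0 = Z.
  H_1: rank ker ∂_1 − rank ∂_2 = (12 − 8) − 0 = 4, and there is no ∂_2, so H_1 = Z^4.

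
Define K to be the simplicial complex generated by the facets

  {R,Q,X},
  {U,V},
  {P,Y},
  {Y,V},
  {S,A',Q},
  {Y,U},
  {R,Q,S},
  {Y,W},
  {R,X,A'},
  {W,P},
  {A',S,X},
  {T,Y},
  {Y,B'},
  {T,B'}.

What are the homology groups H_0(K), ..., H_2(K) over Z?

K has 12 vertices, 19 edges, 5 triangles.
rank ∂_0 = 0, rank ∂_1 = 10 ⇒ b_0 = 12 − 0 − 10 = 2; all invariant factors of ∂_1 are 1 so no torsion. So H_0 = Z^2.
rank ∂_1 = 10, rank ∂_2 = 5 ⇒ b_1 = 19 − 10 − 5 = 4; all invariant factors of ∂_2 are 1 so no torsion. So H_1 = Z^4.
rank ∂_2 = 5, rank ∂_3 = 0 ⇒ b_2 = 5 − 5 − 0 = 0. So H_2 = 0.

H_0 = Z^2,  H_1 = Z^4,  H_2 = 0.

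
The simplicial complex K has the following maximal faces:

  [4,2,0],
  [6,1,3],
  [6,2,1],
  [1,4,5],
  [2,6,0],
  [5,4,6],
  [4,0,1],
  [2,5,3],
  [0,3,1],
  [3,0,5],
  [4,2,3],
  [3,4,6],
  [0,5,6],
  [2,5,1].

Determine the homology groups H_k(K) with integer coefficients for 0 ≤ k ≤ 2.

H_0 = Z,  H_1 = Z^2,  H_2 = Z.

K has 7 vertices, 21 edges, 14 triangles.
rank ∂_0 = 0, rank ∂_1 = 6 ⇒ b_0 = 7 − 0 − 6 = 1; all invariant factors of ∂_1 are 1 so no torsion. So H_0 ≅ Z.
rank ∂_1 = 6, rank ∂_2 = 13 ⇒ b_1 = 21 − 6 − 13 = 2; all invariant factors of ∂_2 are 1 so no torsion. So H_1 ≅ Z^2.
rank ∂_2 = 13, rank ∂_3 = 0 ⇒ b_2 = 14 − 13 − 0 = 1. So H_2 ≅ Z.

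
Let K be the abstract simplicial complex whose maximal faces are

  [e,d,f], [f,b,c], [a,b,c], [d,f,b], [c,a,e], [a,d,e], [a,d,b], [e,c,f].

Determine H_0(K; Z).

Take the total order a < b < c < d < e < f on the vertex set. Then K (dimension 2) consists of the simplices:

  0-simplices (6): a, b, c, d, e, f
  1-simplices (12): ab, ac, ad, ae, bc, bd, bf, ce, cf, de, df, ef
  2-simplices (8): abc, abd, ace, ade, bcf, bdf, cef, def

giving chain groups C_0 ≅ Z^6, C_1 ≅ Z^12, C_2 ≅ Z^8.

Boundary ∂_1: C_1 → C_0 sends each edge [p,q] (with p < q) to q − p.
As a 6×12 matrix over Z this has rank 5, with invariant factors (1,1,1,1,1).

Boundary ∂_2: C_2 → C_1 sends each 2-simplex [p,q,r] to [q,r] − [p,r] + [p,q]. For instance
  ∂abc = bc − ac + ab,
  ∂bcf = cf − bf + bc.
The 12×8 boundary matrix has rank 7 and Smith normal form diag(1,1,1,1,1,1,1).

Now H_k = ker ∂_k / im ∂_{k+1}, so:

  H_0: rank C_0 − rank ∂_1 = 6 − 5 = 1, and the invariant factors of ∂_1 are all 1, so H_0 ≅ Z.

(K is a triangulation of the 2-sphere S^2.)

H_0 ≅ Z.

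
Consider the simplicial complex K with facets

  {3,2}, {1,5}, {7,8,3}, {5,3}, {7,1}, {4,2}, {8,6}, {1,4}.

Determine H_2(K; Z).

H_2 = 0.

K has 8 vertices, 10 edges, 1 triangle.
rank ∂_2 = 1, rank ∂_3 = 0 ⇒ b_2 = 1 − 1 − 0 = 0. So H_2 = 0.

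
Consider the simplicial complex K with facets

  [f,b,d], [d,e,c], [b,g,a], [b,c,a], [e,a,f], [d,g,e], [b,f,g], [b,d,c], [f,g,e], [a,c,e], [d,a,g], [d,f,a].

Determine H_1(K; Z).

K has 7 vertices, 18 edges, 12 triangles.
rank ∂_1 = 6, rank ∂_2 = 12 ⇒ b_1 = 18 − 6 − 12 = 0; ∂_2 has invariant factor(s) [2] giving torsion. So H_1 ≅ Z/2Z.

H_1 ≅ Z/2Z.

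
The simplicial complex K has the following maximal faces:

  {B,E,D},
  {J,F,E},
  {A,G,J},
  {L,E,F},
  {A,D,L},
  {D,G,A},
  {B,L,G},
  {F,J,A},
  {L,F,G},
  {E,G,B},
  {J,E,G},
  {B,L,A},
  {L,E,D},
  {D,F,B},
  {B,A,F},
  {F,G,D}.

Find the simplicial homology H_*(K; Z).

H_0 = Z,  H_1 = Z^2,  H_2 = Z.

K has 8 vertices, 24 edges, 16 triangles.
rank ∂_0 = 0, rank ∂_1 = 7 ⇒ b_0 = 8 − 0 − 7 = 1; all invariant factors of ∂_1 are 1 so no torsion. So H_0 ≅ Z.
rank ∂_1 = 7, rank ∂_2 = 15 ⇒ b_1 = 24 − 7 − 15 = 2; all invariant factors of ∂_2 are 1 so no torsion. So H_1 ≅ Z^2.
rank ∂_2 = 15, rank ∂_3 = 0 ⇒ b_2 = 16 − 15 − 0 = 1. So H_2 ≅ Z.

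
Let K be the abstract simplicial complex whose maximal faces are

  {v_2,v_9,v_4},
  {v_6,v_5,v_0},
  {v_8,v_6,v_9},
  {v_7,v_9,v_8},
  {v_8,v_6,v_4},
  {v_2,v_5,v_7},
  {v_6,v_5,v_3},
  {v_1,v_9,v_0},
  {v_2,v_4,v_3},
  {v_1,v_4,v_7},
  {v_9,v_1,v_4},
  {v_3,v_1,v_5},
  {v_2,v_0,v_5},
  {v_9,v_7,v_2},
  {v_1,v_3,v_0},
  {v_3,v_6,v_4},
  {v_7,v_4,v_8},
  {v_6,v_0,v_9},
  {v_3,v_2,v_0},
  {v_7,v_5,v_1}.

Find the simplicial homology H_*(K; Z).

H_0 ≅ Z,  H_1 ≅ Z ⊕ Z/2Z,  H_2 = 0.

We work with the vertex ordering v_0 < v_1 < v_2 < v_3 < v_4 < v_5 < v_6 < v_7 < v_8 < v_9. The simplices of K, each written with vertices in increasing order, are:

  0-simplices (10): [v_0], [v_1], [v_2], [v_3], [v_4], [v_5], [v_6], [v_7], [v_8], [v_9]
  1-simplices (30): (30 of them)
  2-simplices (20): (20 of them)

Hence C_0 ≅ Z^10, C_1 ≅ Z^30, C_2 ≅ Z^20.

∂_1: C_1 → C_0 sends each edge [p,q] (with p < q) to q − p. For instance
  ∂[v_3,v_5] = [v_5] − [v_3].
This gives a 10×30 integer matrix of rank 9; reducing to Smith normal form yields diagonal entries (1,1,1,1,1,1,1,1,1).

The boundary map ∂_2: C_2 → C_1 maps a triangle to the signed sum of its edges. For instance
  ∂[v_3,v_4,v_6] = [v_4,v_6] − [v_3,v_6] + [v_3,v_4],
  ∂[v_7,v_8,v_9] = [v_8,v_9] − [v_7,v_9] + [v_7,v_8].
This gives a 30×20 integer matrix of rank 20; reducing to Smith normal form yields diagonal entries (1,1,1,1,1,1,1,1,1,1,1,1,1,1,1,1,1,1,1,2).

Reading off H_k = ker ∂_k / im ∂_{k+1}:

  H_0: rank C_0 − rank ∂_1 = 10 − 9 = 1, and the invariant factors of ∂_1 are all 1, so H_0 = Z.
  H_1: rank ker ∂_1 − rank ∂_2 = (30 − 9) − 20 = 1, and ∂_2 has invariant factor 2 > 1, so H_1 = Z ⊕ Z/2Z.
  H_2: rank ker ∂_2 − rank ∂_3 = (20 − 20) − 0 = 0, and there is no ∂_3, so H_2 = 0.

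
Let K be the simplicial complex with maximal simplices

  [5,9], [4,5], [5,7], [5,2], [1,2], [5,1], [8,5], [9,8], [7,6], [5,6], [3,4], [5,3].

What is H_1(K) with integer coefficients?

Take the total order 1 < 2 < 3 < 4 < 5 < 6 < 7 < 8 < 9 on the vertex set. Then K (dimension 1) consists of the simplices:

  0-simplices (9): [1], [2], [3], [4], [5], [6], [7], [8], [9]
  1-simplices (12): [1,2], [1,5], [2,5], [3,4], [3,5], [4,5], [5,6], [5,7], [5,8], [5,9], [6,7], [8,9]

so the chain groups are C_0 ≅ Z^9, C_1 ≅ Z^12.

∂_1: C_1 → C_0 sends each edge [p,q] (with p < q) to q − p. For instance
  ∂[5,7] = [7] − [5].
The 9×12 boundary matrix has rank 8 and Smith normal form diag(1,1,1,1,1,1,1,1).

Reading off H_k = ker ∂_k / im ∂_{k+1}:

  H_1: rank ker ∂_1 − rank ∂_2 = (12 − 8) − 0 = 4, and there is no ∂_2, so H_1 ≅ Z^4.

(K is a triangulation of a wedge of 4 circles.)

H_1 = Z^4.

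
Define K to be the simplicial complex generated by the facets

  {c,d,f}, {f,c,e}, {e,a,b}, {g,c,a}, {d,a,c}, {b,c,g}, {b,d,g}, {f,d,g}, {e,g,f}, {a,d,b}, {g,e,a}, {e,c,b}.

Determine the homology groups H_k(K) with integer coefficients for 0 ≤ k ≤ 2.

H_0 ≅ Z,  H_1 ≅ Z/2,  H_2 = 0.

We work with the vertex ordering a < b < c < d < e < f < g. The simplices of K, each written with vertices in increasing order, are:

  0-simplices (7): a, b, c, d, e, f, g
  1-simplices (18): ab, ac, ad, ae, ag, bc, bd, be, bg, cd, ce, cf, cg, df, dg, ef, eg, fg
  2-simplices (12): abd, abe, acd, acg, aeg, bce, bcg, bdg, cdf, cef, dfg, efg

giving chain groups C_0 ≅ Z^7, C_1 ≅ Z^18, C_2 ≅ Z^12.

Boundary ∂_1: C_1 → C_0 is given by ∂[p,q] = [q] − [p].
The resulting 7×18 matrix has rank 6, and its Smith normal form has invariant factors (1,1,1,1,1,1).

Boundary ∂_2: C_2 → C_1 maps a triangle to the signed sum of its edges. For instance
  ∂acd = cd − ad + ac,
  ∂bcg = cg − bg + bc.
The 18×12 boundary matrix has rank 12 and Smith normal form diag(1,1,1,1,1,1,1,1,1,1,1,2).

Reading off H_k = ker ∂_k / im ∂_{k+1}:

  H_0: rank C_0 − rank ∂_1 = 7 − 6 = 1, and the invariant factors of ∂_1 are all 1, so H_0 = Z.
  H_1: rank ker ∂_1 − rank ∂_2 = (18 − 6) − 12 = 0, and ∂_2 has invariant factor 2 > 1, so H_1 = Z/2.
  H_2: rank ker ∂_2 − rank ∂_3 = (12 − 12) − 0 = 0, and there is no ∂_3, so H_2 = 0.

As a check, the Euler characteristic is 7 − 18 + 12 = 1, which agrees with 1 − 0 + 0 = 1.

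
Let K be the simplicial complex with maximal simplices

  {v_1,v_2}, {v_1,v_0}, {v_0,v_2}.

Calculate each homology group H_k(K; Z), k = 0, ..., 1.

H_0 ≅ Z,  H_1 ≅ Z.

Order the vertices as v_0 < v_1 < v_2. Listing each simplex with vertices in this order, K has dimension 1 with simplices:

  0-simplices (3): [v_0], [v_1], [v_2]
  1-simplices (3): [v_0,v_1], [v_0,v_2], [v_1,v_2]

so the chain groups are C_0 ≅ Z^3, C_1 ≅ Z^3.

The boundary map ∂_1: C_1 → C_0 is given by ∂[p,q] = [q] − [p]. For instance
  ∂[v_0,v_2] = [v_2] − [v_0].
This gives a 3×3 integer matrix of rank 2; reducing to Smith normal form yields diagonal entries (1,1).

From H_k ≅ ker(∂_k) / im(∂_{k+1}) we obtain:

  H_0: rank C_0 − rank ∂_1 = 3 − 2 = 1, and the invariant factors of ∂_1 are all 1, so H_0 ≅ Z.
  H_1: rank ker ∂_1 − rank ∂_2 = (3 − 2) − 0 = 1, and there is no ∂_2, so H_1 ≅ Z.

As a check, the Euler characteristic is 3 − 3 = 0, which agrees with 1 − 1 = 0.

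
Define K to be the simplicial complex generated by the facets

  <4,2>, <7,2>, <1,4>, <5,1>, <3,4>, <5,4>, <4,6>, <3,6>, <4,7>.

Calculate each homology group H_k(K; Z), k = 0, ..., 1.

H_0 ≅ Z,  H_1 ≅ Z^3.

Take the total order 1 < 2 < 3 < 4 < 5 < 6 < 7 on the vertex set. Then K (dimension 1) consists of the simplices:

  0-simplices (7): [1], [2], [3], [4], [5], [6], [7]
  1-simplices (9): [1,4], [1,5], [2,4], [2,7], [3,4], [3,6], [4,5], [4,6], [4,7]

giving chain groups C_0 ≅ Z^7, C_1 ≅ Z^9.

∂_1: C_1 → C_0 maps an edge to its endpoints' difference, ∂[p,q] = q − p. For instance
  ∂[2,7] = [7] − [2].
This gives a 7×9 integer matrix of rank 6; reducing to Smith normal form yields diagonal entries (1,1,1,1,1,1).

Reading off H_k = ker ∂_k / im ∂_{k+1}:

  H_0: rank C_0 − rank ∂_1 = 7 − 6 = 1, and the invariant factors of ∂_1 are all 1, so H_0 = Z.
  H_1: rank ker ∂_1 − rank ∂_2 = (9 − 6) − 0 = 3, and there is no ∂_2, so H_1 = Z^3.

As a check, the Euler characteristic is 7 − 9 = -2, which agrees with 1 − 3 = -2.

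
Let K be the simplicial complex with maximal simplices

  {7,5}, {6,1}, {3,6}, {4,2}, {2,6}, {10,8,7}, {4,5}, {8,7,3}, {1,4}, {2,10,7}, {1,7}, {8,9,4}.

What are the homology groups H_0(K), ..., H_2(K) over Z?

H_0 = Z,  H_1 = Z^5,  H_2 = 0.

Order the vertices as 1 < 2 < 3 < 4 < 5 < 6 < 7 < 8 < 9 < 10. Listing each simplex with vertices in this order, K has dimension 2 with simplices:

  0-simplices (10): [1], [2], [3], [4], [5], [6], [7], [8], [9], [10]
  1-simplices (18): [1,4], [1,6], [1,7], [2,4], [2,6], [2,7], [2,10], [3,6], [3,7], [3,8], [4,5], [4,8], [4,9], [5,7], [7,8], [7,10], [8,9], [8,10]
  2-simplices (4): [2,7,10], [3,7,8], [4,8,9], [7,8,10]

giving chain groups C_0 ≅ Z^10, C_1 ≅ Z^18, C_2 ≅ Z^4.

The boundary map ∂_1: C_1 → C_0 is given by ∂[p,q] = [q] − [p].
This gives a 10×18 integer matrix of rank 9; reducing to Smith normal form yields diagonal entries (1,1,1,1,1,1,1,1,1).

Boundary ∂_2: C_2 → C_1 sends each 2-simplex [p,q,r] to [q,r] − [p,r] + [p,q]. For instance
  ∂[7,8,10] = [8,10] − [7,10] + [7,8],
  ∂[2,7,10] = [7,10] − [2,10] + [2,7].
As a 18×4 matrix over Z this has rank 4, with invariant factors (1,1,1,1).

Now H_k = ker ∂_k / im ∂_{k+1}, so:

  H_0: rank C_0 − rank ∂_1 = 10 − 9 = 1, and the invariant factors of ∂_1 are all 1, so H_0 = Z.
  H_1: rank ker ∂_1 − rank ∂_2 = (18 − 9) − 4 = 5, and the invariant factors of ∂_2 are all 1, so H_1 = Z^5.
  H_2: rank ker ∂_2 − rank ∂_3 = (4 − 4) − 0 = 0, and there is no ∂_3, so H_2 = 0.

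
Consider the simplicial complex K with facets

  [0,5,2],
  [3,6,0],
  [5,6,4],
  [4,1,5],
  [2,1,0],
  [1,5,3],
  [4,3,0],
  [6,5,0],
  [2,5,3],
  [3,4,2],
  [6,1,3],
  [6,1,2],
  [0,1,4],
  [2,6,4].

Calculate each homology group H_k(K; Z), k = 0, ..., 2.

H_0 = Z,  H_1 = Z^2,  H_2 = Z.

We work with the vertex ordering 0 < 1 < 2 < 3 < 4 < 5 < 6. The simplices of K, each written with vertices in increasing order, are:

  0-simplices (7): [0], [1], [2], [3], [4], [5], [6]
  1-simplices (21): [0,1], [0,2], [0,3], [0,4], [0,5], [0,6], [1,2], [1,3], [1,4], [1,5], [1,6], [2,3], [2,4], [2,5], [2,6], [3,4], [3,5], [3,6], [4,5], [4,6], [5,6]
  2-simplices (14): [0,1,2], [0,1,4], [0,2,5], [0,3,4], [0,3,6], [0,5,6], [1,2,6], [1,3,5], [1,3,6], [1,4,5], [2,3,4], [2,3,5], [2,4,6], [4,5,6]

giving chain groups C_0 ≅ Z^7, C_1 ≅ Z^21, C_2 ≅ Z^14.

The boundary map ∂_1: C_1 → C_0 maps an edge to its endpoints' difference, ∂[p,q] = q − p.
The resulting 7×21 matrix has rank 6, and its Smith normal form has invariant factors (1,1,1,1,1,1).

Boundary ∂_2: C_2 → C_1 maps a triangle to the signed sum of its edges. For instance
  ∂[0,2,5] = [2,5] − [0,5] + [0,2],
  ∂[1,3,6] = [3,6] − [1,6] + [1,3].
As a 21×14 matrix over Z this has rank 13, with invariant factors (1,1,1,1,1,1,1,1,1,1,1,1,1).

Now H_k = ker ∂_k / im ∂_{k+1}, so:

  H_0: rank C_0 − rank ∂_1 = 7 − 6 = 1, and the invariant factors of ∂_1 are all 1, so H_0 ≅ Z.
  H_1: rank ker ∂_1 − rank ∂_2 = (21 − 6) − 13 = 2, and the invariant factors of ∂_2 are all 1, so H_1 ≅ Z^2.
  H_2: rank ker ∂_2 − rank ∂_3 = (14 − 13) − 0 = 1, and there is no ∂_3, so H_2 ≅ Z.

(K is a triangulation of the torus T^2.)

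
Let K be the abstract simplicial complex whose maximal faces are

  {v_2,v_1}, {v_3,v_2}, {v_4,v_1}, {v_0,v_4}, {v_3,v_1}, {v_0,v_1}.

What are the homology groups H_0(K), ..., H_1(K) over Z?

H_0 ≅ Z,  H_1 ≅ Z^2.

K has 5 vertices, 6 edges.
rank ∂_0 = 0, rank ∂_1 = 4 ⇒ b_0 = 5 − 0 − 4 = 1; all invariant factors of ∂_1 are 1 so no torsion. So H_0 = Z.
rank ∂_1 = 4, rank ∂_2 = 0 ⇒ b_1 = 6 − 4 − 0 = 2. So H_1 = Z^2.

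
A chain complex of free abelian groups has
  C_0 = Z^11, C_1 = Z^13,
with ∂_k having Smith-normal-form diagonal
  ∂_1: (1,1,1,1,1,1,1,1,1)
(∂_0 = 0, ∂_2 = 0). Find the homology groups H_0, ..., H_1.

H_0 = Z^2,  H_1 = Z^4.

H_0: b_0 = 11 − 0 − 9 = 2; torsion from ∂_1 factors > 1: none. So H_0 = Z^2.
H_1: b_1 = 13 − 9 − 0 = 4; torsion from ∂_2 factors > 1: none. So H_1 = Z^4.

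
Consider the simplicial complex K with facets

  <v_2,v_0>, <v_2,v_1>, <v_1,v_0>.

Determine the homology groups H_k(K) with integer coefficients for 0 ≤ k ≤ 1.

H_0 ≅ Z,  H_1 ≅ Z.

We work with the vertex ordering v_0 < v_1 < v_2. The simplices of K, each written with vertices in increasing order, are:

  0-simplices (3): [v_0], [v_1], [v_2]
  1-simplices (3): [v_0,v_1], [v_0,v_2], [v_1,v_2]

so the chain groups are C_0 ≅ Z^3, C_1 ≅ Z^3.

∂_1: C_1 → C_0 is given by ∂[p,q] = [q] − [p]. For instance
  ∂[v_1,v_2] = [v_2] − [v_1].
This gives a 3×3 integer matrix of rank 2; reducing to Smith normal form yields diagonal entries (1,1).

From H_k ≅ ker(∂_k) / im(∂_{k+1}) we obtain:

  H_0: rank C_0 − rank ∂_1 = 3 − 2 = 1, and the invariant factors of ∂_1 are all 1, so H_0 ≅ Z.
  H_1: rank ker ∂_1 − rank ∂_2 = (3 − 2) − 0 = 1, and there is no ∂_2, so H_1 ≅ Z.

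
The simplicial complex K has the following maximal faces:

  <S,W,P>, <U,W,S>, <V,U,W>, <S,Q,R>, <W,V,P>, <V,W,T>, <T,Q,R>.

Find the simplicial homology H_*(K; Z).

H_0 ≅ Z,  H_1 ≅ Z,  H_2 = 0.

Take the total order P < Q < R < S < T < U < V < W on the vertex set. Then K (dimension 2) consists of the simplices:

  0-simplices (8): P, Q, R, S, T, U, V, W
  1-simplices (15): PS, PV, PW, QR, QS, QT, RS, RT, SU, SW, TV, TW, UV, UW, VW
  2-simplices (7): PSW, PVW, QRS, QRT, SUW, TVW, UVW

Hence C_0 ≅ Z^8, C_1 ≅ Z^15, C_2 ≅ Z^7.

∂_1: C_1 → C_0 is given by ∂[p,q] = [q] − [p]. For instance
  ∂TV = V − T.
As a 8×15 matrix over Z this has rank 7, with invariant factors (1,1,1,1,1,1,1).

The boundary map ∂_2: C_2 → C_1 acts by ∂[p,q,r] = [q,r] − [p,r] + [p,q]. For instance
  ∂QRT = RT − QT + QR,
  ∂PVW = VW − PW + PV.
As a 15×7 matrix over Z this has rank 7, with invariant factors (1,1,1,1,1,1,1).

Now H_k = ker ∂_k / im ∂_{k+1}, so:

  H_0: rank C_0 − rank ∂_1 = 8 − 7 = 1, and the invariant factors of ∂_1 are all 1, so H_0 = Z.
  H_1: rank ker ∂_1 − rank ∂_2 = (15 − 7) − 7 = 1, and the invariant factors of ∂_2 are all 1, so H_1 = Z.
  H_2: rank ker ∂_2 − rank ∂_3 = (7 − 7) − 0 = 0, and there is no ∂_3, so H_2 = 0.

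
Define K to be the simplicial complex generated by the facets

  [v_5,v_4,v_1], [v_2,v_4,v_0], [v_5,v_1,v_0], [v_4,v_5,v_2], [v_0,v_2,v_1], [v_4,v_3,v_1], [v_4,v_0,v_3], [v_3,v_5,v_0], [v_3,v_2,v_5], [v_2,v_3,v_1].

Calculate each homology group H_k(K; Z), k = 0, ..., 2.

Fix the vertex order v_0 < v_1 < v_2 < v_3 < v_4 < v_5 and write every simplex with vertices in increasing order. Then dim K = 2 and the simplices of K are:

  0-simplices (6): [v_0], [v_1], [v_2], [v_3], [v_4], [v_5]
  1-simplices (15): (15 of them)
  2-simplices (10): [v_0,v_1,v_2], [v_0,v_1,v_5], [v_0,v_2,v_4], [v_0,v_3,v_4], [v_0,v_3,v_5], [v_1,v_2,v_3], [v_1,v_3,v_4], [v_1,v_4,v_5], [v_2,v_3,v_5], [v_2,v_4,v_5]

so the chain groups are C_0 ≅ Z^6, C_1 ≅ Z^15, C_2 ≅ Z^10.

∂_1: C_1 → C_0 maps an edge to its endpoints' difference, ∂[p,q] = q − p. For instance
  ∂[v_0,v_4] = [v_4] − [v_0].
This gives a 6×15 integer matrix of rank 5; reducing to Smith normal form yields diagonal entries (1,1,1,1,1).

∂_2: C_2 → C_1 acts by ∂[p,q,r] = [q,r] − [p,r] + [p,q]. For instance
  ∂[v_0,v_1,v_5] = [v_1,v_5] − [v_0,v_5] + [v_0,v_1],
  ∂[v_1,v_3,v_4] = [v_3,v_4] − [v_1,v_4] + [v_1,v_3].
The resulting 15×10 matrix has rank 10, and its Smith normal form has invariant factors (1,1,1,1,1,1,1,1,1,2).

From H_k ≅ ker(∂_k) / im(∂_{k+1}) we obtain:

  H_0: rank C_0 − rank ∂_1 = 6 − 5 = 1, and the invariant factors of ∂_1 are all 1, so H_0 = Z.
  H_1: rank ker ∂_1 − rank ∂_2 = (15 − 5) − 10 = 0, and ∂_2 has invariant factor 2 > 1, so H_1 = Z/2.
  H_2: rank ker ∂_2 − rank ∂_3 = (10 − 10) − 0 = 0, and there is no ∂_3, so H_2 = 0.

(K is a triangulation of the real projective plane RP^2.)

H_0 = Z,  H_1 = Z/2,  H_2 = 0.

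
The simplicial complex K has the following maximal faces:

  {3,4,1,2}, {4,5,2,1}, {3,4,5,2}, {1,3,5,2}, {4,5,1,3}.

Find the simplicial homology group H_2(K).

H_2 ≅ 0.

Order the vertices as 1 < 2 < 3 < 4 < 5. Listing each simplex with vertices in this order, K has dimension 3 with simplices:

  0-simplices (5): [1], [2], [3], [4], [5]
  1-simplices (10): [1,2], [1,3], [1,4], [1,5], [2,3], [2,4], [2,5], [3,4], [3,5], [4,5]
  2-simplices (10): [1,2,3], [1,2,4], [1,2,5], [1,3,4], [1,3,5], [1,4,5], [2,3,4], [2,3,5], [2,4,5], [3,4,5]
  3-simplices (5): [1,2,3,4], [1,2,3,5], [1,2,4,5], [1,3,4,5], [2,3,4,5]

so the chain groups are C_0 ≅ Z^5, C_1 ≅ Z^10, C_2 ≅ Z^10, C_3 ≅ Z^5.

Boundary ∂_1: C_1 → C_0 sends each edge [p,q] (with p < q) to q − p. For instance
  ∂[2,3] = [3] − [2].
The resulting 5×10 matrix has rank 4, and its Smith normal form has invariant factors (1,1,1,1).

The boundary map ∂_2: C_2 → C_1 acts by ∂[p,q,r] = [q,r] − [p,r] + [p,q]. For instance
  ∂[1,2,4] = [2,4] − [1,4] + [1,2],
  ∂[2,3,5] = [3,5] − [2,5] + [2,3].
This gives a 10×10 integer matrix of rank 6; reducing to Smith normal form yields diagonal entries (1,1,1,1,1,1).

The boundary map ∂_3: C_3 → C_2 sends each 3-simplex σ to the alternating sum Σ_i (−1)^i (σ with its i-th vertex removed). For instance
  ∂[1,2,4,5] = [2,4,5] − [1,4,5] + [1,2,5] − [1,2,4],
  ∂[1,3,4,5] = [3,4,5] − [1,4,5] + [1,3,5] − [1,3,4].
The 10×5 boundary matrix has rank 4 and Smith normal form diag(1,1,1,1).

Reading off H_k = ker ∂_k / im ∂_{k+1}:

  H_2: rank ker ∂_2 − rank ∂_3 = (10 − 6) − 4 = 0, and the invariant factors of ∂_3 are all 1, so H_2 ≅ 0.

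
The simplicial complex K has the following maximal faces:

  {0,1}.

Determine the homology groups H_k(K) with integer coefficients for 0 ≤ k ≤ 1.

Fix the vertex order 0 < 1 and write every simplex with vertices in increasing order. Then dim K = 1 and the simplices of K are:

  0-simplices (2): [0], [1]
  1-simplices (1): [0,1]

giving chain groups C_0 ≅ Z^2, C_1 ≅ Z^1.

Boundary ∂_1: C_1 → C_0 maps an edge to its endpoints' difference, ∂[p,q] = q − p. For instance
  ∂[0,1] = [1] − [0].
The 2×1 boundary matrix has rank 1 and Smith normal form diag(1).

Reading off H_k = ker ∂_k / im ∂_{k+1}:

  H_0: rank C_0 − rank ∂_1 = 2 − 1 = 1, and the invariant factors of ∂_1 are all 1, so H_0 = Z.
  H_1: rank ker ∂_1 − rank ∂_2 = (1 − 1) − 0 = 0, and there is no ∂_2, so H_1 = 0.

As a check, the Euler characteristic is 2 − 1 = 1, which agrees with 1 − 0 = 1.

H_0 ≅ Z,  H_1 = 0.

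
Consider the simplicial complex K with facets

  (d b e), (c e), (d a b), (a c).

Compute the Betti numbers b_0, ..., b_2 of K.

b_0 = 1, b_1 = 1, b_2 = 0.

Fix the vertex order a < b < c < d < e and write every simplex with vertices in increasing order. Then dim K = 2 and the simplices of K are:

  0-simplices (5): a, b, c, d, e
  1-simplices (7): ab, ac, ad, bd, be, ce, de
  2-simplices (2): abd, bde

so the chain groups are C_0 ≅ Z^5, C_1 ≅ Z^7, C_2 ≅ Z^2.

The boundary map ∂_1: C_1 → C_0 is given by ∂[p,q] = [q] − [p].
This gives a 5×7 integer matrix of rank 4; reducing to Smith normal form yields diagonal entries (1,1,1,1).

∂_2: C_2 → C_1 sends each 2-simplex [p,q,r] to [q,r] − [p,r] + [p,q]. For instance
  ∂bde = de − be + bd,
  ∂abd = bd − ad + ab.
The 7×2 boundary matrix has rank 2 and Smith normal form diag(1,1).

Now H_k = ker ∂_k / im ∂_{k+1}, so:

  H_0: rank C_0 − rank ∂_1 = 5 − 4 = 1, and the invariant factors of ∂_1 are all 1, so H_0 = Z.
  H_1: rank ker ∂_1 − rank ∂_2 = (7 − 4) − 2 = 1, and the invariant factors of ∂_2 are all 1, so H_1 = Z.
  H_2: rank ker ∂_2 − rank ∂_3 = (2 − 2) − 0 = 0, and there is no ∂_3, so H_2 = 0.

Hence the Betti numbers are b_0 = 1, b_1 = 1, b_2 = 0.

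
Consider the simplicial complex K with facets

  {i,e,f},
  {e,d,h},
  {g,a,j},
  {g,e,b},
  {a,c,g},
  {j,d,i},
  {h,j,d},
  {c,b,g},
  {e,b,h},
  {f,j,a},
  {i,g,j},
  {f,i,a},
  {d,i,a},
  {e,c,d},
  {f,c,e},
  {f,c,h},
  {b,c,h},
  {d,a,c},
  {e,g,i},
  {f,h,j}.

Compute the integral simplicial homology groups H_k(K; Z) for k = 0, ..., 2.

H_0 ≅ Z,  H_1 ≅ Z ⊕ Z/2,  H_2 = 0.

We work with the vertex ordering a < b < c < d < e < f < g < h < i < j. The simplices of K, each written with vertices in increasing order, are:

  0-simplices (10): a, b, c, d, e, f, g, h, i, j
  1-simplices (30): ac, ad, af, ag, ai, aj, bc, be, bg, bh, cd, ce, cf, cg, ch, de, dh, di, dj, ef, eg, eh, ei, fh, fi, fj, gi, gj, hj, ij
  2-simplices (20): acd, acg, adi, afi, afj, agj, bcg, bch, beg, beh, cde, cef, cfh, deh, dhj, dij, efi, egi, fhj, gij

Hence C_0 ≅ Z^10, C_1 ≅ Z^30, C_2 ≅ Z^20.

The boundary map ∂_1: C_1 → C_0 maps an edge to its endpoints' difference, ∂[p,q] = q − p. For instance
  ∂ef = f − e.
This gives a 10×30 integer matrix of rank 9; reducing to Smith normal form yields diagonal entries (1,1,1,1,1,1,1,1,1).

The boundary map ∂_2: C_2 → C_1 acts by ∂[p,q,r] = [q,r] − [p,r] + [p,q]. For instance
  ∂acd = cd − ad + ac,
  ∂beg = eg − bg + be.
This gives a 30×20 integer matrix of rank 20; reducing to Smith normal form yields diagonal entries (1,1,1,1,1,1,1,1,1,1,1,1,1,1,1,1,1,1,1,2).

Computing H_k = (kernel of ∂_k) / (image of ∂_{k+1}):

  H_0: rank C_0 − rank ∂_1 = 10 − 9 = 1, and the invariant factors of ∂_1 are all 1, so H_0 ≅ Z.
  H_1: rank ker ∂_1 − rank ∂_2 = (30 − 9) − 20 = 1, and ∂_2 has invariant factor 2 > 1, so H_1 ≅ Z ⊕ Z/2.
  H_2: rank ker ∂_2 − rank ∂_3 = (20 − 20) − 0 = 0, and there is no ∂_3, so H_2 ≅ 0.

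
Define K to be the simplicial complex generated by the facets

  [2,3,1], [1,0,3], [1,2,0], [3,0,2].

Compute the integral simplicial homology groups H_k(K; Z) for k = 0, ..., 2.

Fix the vertex order 0 < 1 < 2 < 3 and write every simplex with vertices in increasing order. Then dim K = 2 and the simplices of K are:

  0-simplices (4): [0], [1], [2], [3]
  1-simplices (6): [0,1], [0,2], [0,3], [1,2], [1,3], [2,3]
  2-simplices (4): [0,1,2], [0,1,3], [0,2,3], [1,2,3]

Hence C_0 ≅ Z^4, C_1 ≅ Z^6, C_2 ≅ Z^4.

Boundary ∂_1: C_1 → C_0 sends each edge [p,q] (with p < q) to q − p.
As a 4×6 matrix over Z this has rank 3, with invariant factors (1,1,1).

Boundary ∂_2: C_2 → C_1 maps a triangle to the signed sum of its edges. For instance
  ∂[0,1,3] = [1,3] − [0,3] + [0,1],
  ∂[1,2,3] = [2,3] − [1,3] + [1,2].
The resulting 6×4 matrix has rank 3, and its Smith normal form has invariant factors (1,1,1).

Reading off H_k = ker ∂_k / im ∂_{k+1}:

  H_0: rank C_0 − rank ∂_1 = 4 − 3 = 1, and the invariant factors of ∂_1 are all 1, so H_0 = Z.
  H_1: rank ker ∂_1 − rank ∂_2 = (6 − 3) − 3 = 0, and the invariant factors of ∂_2 are all 1, so H_1 = 0.
  H_2: rank ker ∂_2 − rank ∂_3 = (4 − 3) − 0 = 1, and there is no ∂_3, so H_2 = Z.

H_0 = Z,  H_1 = 0,  H_2 = Z.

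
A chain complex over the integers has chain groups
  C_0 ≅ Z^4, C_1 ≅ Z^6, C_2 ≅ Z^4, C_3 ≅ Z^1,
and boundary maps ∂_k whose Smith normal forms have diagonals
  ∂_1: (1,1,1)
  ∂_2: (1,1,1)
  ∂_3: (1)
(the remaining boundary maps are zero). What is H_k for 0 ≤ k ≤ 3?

H_0: b_0 = 4 − 0 − 3 = 1; torsion from ∂_1 factors > 1: none. So H_0 ≅ Z.
H_1: b_1 = 6 − 3 − 3 = 0; torsion from ∂_2 factors > 1: none. So H_1 ≅ 0.
H_2: b_2 = 4 − 3 − 1 = 0; torsion from ∂_3 factors > 1: none. So H_2 ≅ 0.
H_3: b_3 = 1 − 1 − 0 = 0; torsion from ∂_4 factors > 1: none. So H_3 ≅ 0.

H_0 ≅ Z,  H_1 = 0,  H_2 = 0,  H_3 = 0.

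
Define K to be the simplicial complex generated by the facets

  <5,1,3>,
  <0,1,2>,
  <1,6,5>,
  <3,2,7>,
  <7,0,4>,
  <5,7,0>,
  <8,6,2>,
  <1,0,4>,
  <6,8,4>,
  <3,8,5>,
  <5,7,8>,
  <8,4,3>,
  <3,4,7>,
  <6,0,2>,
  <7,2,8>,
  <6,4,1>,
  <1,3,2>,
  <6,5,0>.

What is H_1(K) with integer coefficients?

H_1 ≅ Z ⊕ Z/2Z.

Take the total order 0 < 1 < 2 < 3 < 4 < 5 < 6 < 7 < 8 on the vertex set. Then K (dimension 2) consists of the simplices:

  0-simplices (9): [0], [1], [2], [3], [4], [5], [6], [7], [8]
  1-simplices (27): (27 of them)
  2-simplices (18): [0,1,2], [0,1,4], [0,2,6], [0,4,7], [0,5,6], [0,5,7], [1,2,3], [1,3,5], [1,4,6], [1,5,6], [2,3,7], [2,6,8], [2,7,8], [3,4,7], [3,4,8], [3,5,8], [4,6,8], [5,7,8]

so the chain groups are C_0 ≅ Z^9, C_1 ≅ Z^27, C_2 ≅ Z^18.

The boundary map ∂_1: C_1 → C_0 sends each edge [p,q] (with p < q) to q − p. For instance
  ∂[5,8] = [8] − [5].
As a 9×27 matrix over Z this has rank 8, with invariant factors (1,1,1,1,1,1,1,1).

The boundary map ∂_2: C_2 → C_1 acts by ∂[p,q,r] = [q,r] − [p,r] + [p,q]. For instance
  ∂[1,4,6] = [4,6] − [1,6] + [1,4],
  ∂[2,3,7] = [3,7] − [2,7] + [2,3].
This gives a 27×18 integer matrix of rank 18; reducing to Smith normal form yields diagonal entries (1,1,1,1,1,1,1,1,1,1,1,1,1,1,1,1,1,2).

Reading off H_k = ker ∂_k / im ∂_{k+1}:

  H_1: rank ker ∂_1 − rank ∂_2 = (27 − 8) − 18 = 1, and ∂_2 has invariant factor 2 > 1, so H_1 = Z ⊕ Z/2Z.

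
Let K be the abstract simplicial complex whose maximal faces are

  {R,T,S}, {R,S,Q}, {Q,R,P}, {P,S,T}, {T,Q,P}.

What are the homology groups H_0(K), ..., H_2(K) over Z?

H_0 ≅ Z,  H_1 ≅ Z,  H_2 = 0.

Take the total order P < Q < R < S < T on the vertex set. Then K (dimension 2) consists of the simplices:

  0-simplices (5): P, Q, R, S, T
  1-simplices (10): PQ, PR, PS, PT, QR, QS, QT, RS, RT, ST
  2-simplices (5): PQR, PQT, PST, QRS, RST

so the chain groups are C_0 ≅ Z^5, C_1 ≅ Z^10, C_2 ≅ Z^5.

∂_1: C_1 → C_0 is given by ∂[p,q] = [q] − [p]. For instance
  ∂PS = S − P.
As a 5×10 matrix over Z this has rank 4, with invariant factors (1,1,1,1).

The boundary map ∂_2: C_2 → C_1 sends each 2-simplex [p,q,r] to [q,r] − [p,r] + [p,q]. For instance
  ∂RST = ST − RT + RS,
  ∂QRS = RS − QS + QR.
The resulting 10×5 matrix has rank 5, and its Smith normal form has invariant factors (1,1,1,1,1).

Now H_k = ker ∂_k / im ∂_{k+1}, so:

  H_0: rank C_0 − rank ∂_1 = 5 − 4 = 1, and the invariant factors of ∂_1 are all 1, so H_0 ≅ Z.
  H_1: rank ker ∂_1 − rank ∂_2 = (10 − 4) − 5 = 1, and the invariant factors of ∂_2 are all 1, so H_1 ≅ Z.
  H_2: rank ker ∂_2 − rank ∂_3 = (5 − 5) − 0 = 0, and there is no ∂_3, so H_2 ≅ 0.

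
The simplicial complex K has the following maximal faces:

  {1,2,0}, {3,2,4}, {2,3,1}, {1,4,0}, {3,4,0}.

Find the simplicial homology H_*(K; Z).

We work with the vertex ordering 0 < 1 < 2 < 3 < 4. The simplices of K, each written with vertices in increasing order, are:

  0-simplices (5): [0], [1], [2], [3], [4]
  1-simplices (10): [0,1], [0,2], [0,3], [0,4], [1,2], [1,3], [1,4], [2,3], [2,4], [3,4]
  2-simplices (5): [0,1,2], [0,1,4], [0,3,4], [1,2,3], [2,3,4]

so the chain groups are C_0 ≅ Z^5, C_1 ≅ Z^10, C_2 ≅ Z^5.

∂_1: C_1 → C_0 sends each edge [p,q] (with p < q) to q − p.
The resulting 5×10 matrix has rank 4, and its Smith normal form has invariant factors (1,1,1,1).

The boundary map ∂_2: C_2 → C_1 acts by ∂[p,q,r] = [q,r] − [p,r] + [p,q]. For instance
  ∂[2,3,4] = [3,4] − [2,4] + [2,3],
  ∂[1,2,3] = [2,3] − [1,3] + [1,2].
As a 10×5 matrix over Z this has rank 5, with invariant factors (1,1,1,1,1).

Now H_k = ker ∂_k / im ∂_{k+1}, so:

  H_0: rank C_0 − rank ∂_1 = 5 − 4 = 1, and the invariant factors of ∂_1 are all 1, so H_0 ≅ Z.
  H_1: rank ker ∂_1 − rank ∂_2 = (10 − 4) − 5 = 1, and the invariant factors of ∂_2 are all 1, so H_1 ≅ Z.
  H_2: rank ker ∂_2 − rank ∂_3 = (5 − 5) − 0 = 0, and there is no ∂_3, so H_2 ≅ 0.

As a check, the Euler characteristic is 5 − 10 + 5 = 0, which agrees with 1 − 1 + 0 = 0.

H_0 ≅ Z,  H_1 ≅ Z,  H_2 = 0.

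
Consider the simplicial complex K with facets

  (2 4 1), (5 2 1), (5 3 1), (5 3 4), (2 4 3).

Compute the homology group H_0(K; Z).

Take the total order 1 < 2 < 3 < 4 < 5 on the vertex set. Then K (dimension 2) consists of the simplices:

  0-simplices (5): [1], [2], [3], [4], [5]
  1-simplices (10): [1,2], [1,3], [1,4], [1,5], [2,3], [2,4], [2,5], [3,4], [3,5], [4,5]
  2-simplices (5): [1,2,4], [1,2,5], [1,3,5], [2,3,4], [3,4,5]

giving chain groups C_0 ≅ Z^5, C_1 ≅ Z^10, C_2 ≅ Z^5.

The boundary map ∂_1: C_1 → C_0 maps an edge to its endpoints' difference, ∂[p,q] = q − p.
This gives a 5×10 integer matrix of rank 4; reducing to Smith normal form yields diagonal entries (1,1,1,1).

Boundary ∂_2: C_2 → C_1 acts by ∂[p,q,r] = [q,r] − [p,r] + [p,q]. For instance
  ∂[2,3,4] = [3,4] − [2,4] + [2,3],
  ∂[1,3,5] = [3,5] − [1,5] + [1,3].
The 10×5 boundary matrix has rank 5 and Smith normal form diag(1,1,1,1,1).

Computing H_k = (kernel of ∂_k) / (image of ∂_{k+1}):

  H_0: rank C_0 − rank ∂_1 = 5 − 4 = 1, and the invariant factors of ∂_1 are all 1, so H_0 ≅ Z.

H_0 ≅ Z.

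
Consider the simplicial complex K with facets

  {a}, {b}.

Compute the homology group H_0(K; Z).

H_0 = Z^2.

We work with the vertex ordering a < b. The simplices of K, each written with vertices in increasing order, are:

  0-simplices (2): a, b

so the chain groups are C_0 ≅ Z^2.

Computing H_k = (kernel of ∂_k) / (image of ∂_{k+1}):

  H_0: rank C_0 − rank ∂_1 = 2 − 0 = 2, and there is no ∂_1, so H_0 = Z^2.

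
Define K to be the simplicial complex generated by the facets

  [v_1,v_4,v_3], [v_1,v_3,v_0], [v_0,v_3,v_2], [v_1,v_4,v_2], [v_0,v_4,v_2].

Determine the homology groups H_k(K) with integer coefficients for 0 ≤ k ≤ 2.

H_0 ≅ Z,  H_1 ≅ Z,  H_2 = 0.

Fix the vertex order v_0 < v_1 < v_2 < v_3 < v_4 and write every simplex with vertices in increasing order. Then dim K = 2 and the simplices of K are:

  0-simplices (5): [v_0], [v_1], [v_2], [v_3], [v_4]
  1-simplices (10): [v_0,v_1], [v_0,v_2], [v_0,v_3], [v_0,v_4], [v_1,v_2], [v_1,v_3], [v_1,v_4], [v_2,v_3], [v_2,v_4], [v_3,v_4]
  2-simplices (5): [v_0,v_1,v_3], [v_0,v_2,v_3], [v_0,v_2,v_4], [v_1,v_2,v_4], [v_1,v_3,v_4]

so the chain groups are C_0 ≅ Z^5, C_1 ≅ Z^10, C_2 ≅ Z^5.

∂_1: C_1 → C_0 sends each edge [p,q] (with p < q) to q − p. For instance
  ∂[v_2,v_4] = [v_4] − [v_2].
As a 5×10 matrix over Z this has rank 4, with invariant factors (1,1,1,1).

∂_2: C_2 → C_1 acts by ∂[p,q,r] = [q,r] − [p,r] + [p,q]. For instance
  ∂[v_0,v_1,v_3] = [v_1,v_3] − [v_0,v_3] + [v_0,v_1],
  ∂[v_1,v_3,v_4] = [v_3,v_4] − [v_1,v_4] + [v_1,v_3].
The resulting 10×5 matrix has rank 5, and its Smith normal form has invariant factors (1,1,1,1,1).

Reading off H_k = ker ∂_k / im ∂_{k+1}:

  H_0: rank C_0 − rank ∂_1 = 5 − 4 = 1, and the invariant factors of ∂_1 are all 1, so H_0 = Z.
  H_1: rank ker ∂_1 − rank ∂_2 = (10 − 4) − 5 = 1, and the invariant factors of ∂_2 are all 1, so H_1 = Z.
  H_2: rank ker ∂_2 − rank ∂_3 = (5 − 5) − 0 = 0, and there is no ∂_3, so H_2 = 0.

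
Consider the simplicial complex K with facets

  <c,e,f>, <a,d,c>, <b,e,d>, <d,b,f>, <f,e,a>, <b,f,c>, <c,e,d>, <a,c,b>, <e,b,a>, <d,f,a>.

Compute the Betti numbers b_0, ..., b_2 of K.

b_0 = 1, b_1 = 0, b_2 = 0.

Order the vertices as a < b < c < d < e < f. Listing each simplex with vertices in this order, K has dimension 2 with simplices:

  0-simplices (6): a, b, c, d, e, f
  1-simplices (15): ab, ac, ad, ae, af, bc, bd, be, bf, cd, ce, cf, de, df, ef
  2-simplices (10): abc, abe, acd, adf, aef, bcf, bde, bdf, cde, cef

giving chain groups C_0 ≅ Z^6, C_1 ≅ Z^15, C_2 ≅ Z^10.

The boundary map ∂_1: C_1 → C_0 sends each edge [p,q] (with p < q) to q − p. For instance
  ∂ae = e − a.
This gives a 6×15 integer matrix of rank 5; reducing to Smith normal form yields diagonal entries (1,1,1,1,1).

∂_2: C_2 → C_1 maps a triangle to the signed sum of its edges. For instance
  ∂aef = ef − af + ae,
  ∂bde = de − be + bd.
As a 15×10 matrix over Z this has rank 10, with invariant factors (1,1,1,1,1,1,1,1,1,2).

Computing H_k = (kernel of ∂_k) / (image of ∂_{k+1}):

  H_0: rank C_0 − rank ∂_1 = 6 − 5 = 1, and the invariant factors of ∂_1 are all 1, so H_0 ≅ Z.
  H_1: rank ker ∂_1 − rank ∂_2 = (15 − 5) − 10 = 0, and ∂_2 has invariant factor 2 > 1, so H_1 ≅ Z/2Z.
  H_2: rank ker ∂_2 − rank ∂_3 = (10 − 10) − 0 = 0, and there is no ∂_3, so H_2 ≅ 0.

Hence the Betti numbers are b_0 = 1, b_1 = 0, b_2 = 0.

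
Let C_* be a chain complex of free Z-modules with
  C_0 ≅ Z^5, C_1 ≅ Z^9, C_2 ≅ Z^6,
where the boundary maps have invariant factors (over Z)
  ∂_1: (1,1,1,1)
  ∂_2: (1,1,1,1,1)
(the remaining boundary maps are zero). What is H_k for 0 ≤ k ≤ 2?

H_0: b_0 = 5 − 0 − 4 = 1; torsion from ∂_1 factors > 1: none. So H_0 ≅ Z.
H_1: b_1 = 9 − 4 − 5 = 0; torsion from ∂_2 factors > 1: none. So H_1 ≅ 0.
H_2: b_2 = 6 − 5 − 0 = 1; torsion from ∂_3 factors > 1: none. So H_2 ≅ Z.

H_0 ≅ Z,  H_1 = 0,  H_2 ≅ Z.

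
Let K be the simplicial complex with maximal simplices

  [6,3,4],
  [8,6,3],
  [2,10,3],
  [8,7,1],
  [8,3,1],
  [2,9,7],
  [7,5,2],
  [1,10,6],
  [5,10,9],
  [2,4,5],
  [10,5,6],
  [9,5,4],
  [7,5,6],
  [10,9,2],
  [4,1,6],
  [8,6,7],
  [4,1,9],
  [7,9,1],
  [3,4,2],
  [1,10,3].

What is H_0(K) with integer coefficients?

H_0 ≅ Z.

K has 10 vertices, 30 edges, 20 triangles.
rank ∂_0 = 0, rank ∂_1 = 9 ⇒ b_0 = 10 − 0 − 9 = 1; all invariant factors of ∂_1 are 1 so no torsion. So H_0 = Z.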